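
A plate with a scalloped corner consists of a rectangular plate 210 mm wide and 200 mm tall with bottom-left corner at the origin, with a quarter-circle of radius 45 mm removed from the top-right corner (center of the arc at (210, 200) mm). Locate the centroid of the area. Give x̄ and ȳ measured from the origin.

plate: A = 210 × 200 = 42000.00, centroid at (105.00, 100.00).
removed quarter-circle: A = −¼π·45² = -1590.43, centroid at (190.90, 180.90).
ΣA = 40409.57 mm²
ΣAx̄ = (42000.00)(105.00) + (-1590.43)(190.90) = 4106384.43 mm³
ΣAȳ = (42000.00)(100.00) + (-1590.43)(180.90) = 3912288.74 mm³
x̄ = 4106384.43 / 40409.57 = 101.62 mm
ȳ = 3912288.74 / 40409.57 = 96.82 mm

x̄ = 101.62 mm, ȳ = 96.82 mm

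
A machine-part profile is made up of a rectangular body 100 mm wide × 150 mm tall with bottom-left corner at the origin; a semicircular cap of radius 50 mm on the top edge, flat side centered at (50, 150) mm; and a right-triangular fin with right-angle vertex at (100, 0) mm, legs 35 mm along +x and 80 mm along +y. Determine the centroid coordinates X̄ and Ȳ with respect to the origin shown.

X̄ = 54.25 mm, Ȳ = 90.26 mm

Part | A | x̄ᵢ | ȳᵢ | A·x̄ᵢ | A·ȳᵢ
rectangular body | 15000.00 | 50.00 | 75.00 | 750000.00 | 1125000.00
semicircular top | 3926.99 | 50.00 | 171.22 | 196349.54 | 672381.96
triangular fin | 1400.00 | 111.67 | 26.67 | 156333.33 | 37333.33
Σ | 20326.99 |  |  | 1102682.87 | 1834715.29
X̄ = 1102682.87 / 20326.99 = 54.25 mm
Ȳ = 1834715.29 / 20326.99 = 90.26 mm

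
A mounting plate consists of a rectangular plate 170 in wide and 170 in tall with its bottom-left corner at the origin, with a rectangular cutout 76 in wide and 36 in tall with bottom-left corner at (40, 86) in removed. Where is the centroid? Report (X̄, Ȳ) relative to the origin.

plate: A = 170 × 170 = 28900.00, centroid at (85.00, 85.00).
hole: A = −(76 × 36) = -2736.00, centroid at (78.00, 104.00).
ΣA = 26164.00 in², ΣAX̄ = 2243092.00 in³, ΣAȲ = 2171956.00 in³.
X̄ = 2243092.00/26164.00 = 85.73 in; Ȳ = 2171956.00/26164.00 = 83.01 in.

X̄ = 85.73 in, Ȳ = 83.01 in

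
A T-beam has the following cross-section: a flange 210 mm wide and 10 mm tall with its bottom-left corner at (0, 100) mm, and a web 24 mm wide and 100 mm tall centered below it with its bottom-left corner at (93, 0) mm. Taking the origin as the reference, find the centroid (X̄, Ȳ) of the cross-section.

X̄ = 105.00 mm, Ȳ = 75.67 mm

web: A = 24 × 100 = 2400.00, centroid at (105.00, 50.00).
flange: A = 210 × 10 = 2100.00, centroid at (105.00, 105.00).
ΣA = 4500.00 mm², ΣAX̄ = 472500.00 mm³, ΣAȲ = 340500.00 mm³.
X̄ = 472500.00/4500.00 = 105.00 mm; Ȳ = 340500.00/4500.00 = 75.67 mm.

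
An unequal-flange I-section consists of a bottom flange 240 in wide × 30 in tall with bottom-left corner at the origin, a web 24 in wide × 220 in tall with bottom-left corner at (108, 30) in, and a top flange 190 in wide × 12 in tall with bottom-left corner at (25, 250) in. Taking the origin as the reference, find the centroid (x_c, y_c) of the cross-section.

bottom flange: A = 240 × 30 = 7200.00, centroid at (120.00, 15.00).
web: A = 24 × 220 = 5280.00, centroid at (120.00, 140.00).
top flange: A = 190 × 12 = 2280.00, centroid at (120.00, 256.00).
ΣA = 14760.00 in², ΣAx_c = 1771200.00 in³, ΣAy_c = 1430880.00 in³.
x_c = 1771200.00/14760.00 = 120.00 in; y_c = 1430880.00/14760.00 = 96.94 in.

x_c = 120.00 in, y_c = 96.94 in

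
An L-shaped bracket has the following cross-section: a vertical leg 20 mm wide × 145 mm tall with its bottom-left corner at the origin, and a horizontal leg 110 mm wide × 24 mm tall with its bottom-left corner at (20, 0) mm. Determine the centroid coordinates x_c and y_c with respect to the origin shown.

vertical leg: A = 20 × 145 = 2900.00, centroid at (10.00, 72.50).
horizontal leg: A = 110 × 24 = 2640.00, centroid at (75.00, 12.00).
ΣA = 5540.00 mm², ΣAx_c = 227000.00 mm³, ΣAy_c = 241930.00 mm³.
x_c = 227000.00/5540.00 = 40.97 mm; y_c = 241930.00/5540.00 = 43.67 mm.

x_c = 40.97 mm, y_c = 43.67 mm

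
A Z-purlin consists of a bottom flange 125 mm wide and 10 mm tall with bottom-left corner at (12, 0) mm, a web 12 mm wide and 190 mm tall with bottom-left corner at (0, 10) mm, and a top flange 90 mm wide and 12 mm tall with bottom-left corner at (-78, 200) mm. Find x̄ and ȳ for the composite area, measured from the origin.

x̄ = 15.44 mm, ȳ = 101.55 mm

Part | A | x̄ᵢ | ȳᵢ | A·x̄ᵢ | A·ȳᵢ
bottom flange | 1250.00 | 74.50 | 5.00 | 93125.00 | 6250.00
web | 2280.00 | 6.00 | 105.00 | 13680.00 | 239400.00
top flange | 1080.00 | -33.00 | 206.00 | -35640.00 | 222480.00
Σ | 4610.00 |  |  | 71165.00 | 468130.00
x̄ = 71165.00 / 4610.00 = 15.44 mm
ȳ = 468130.00 / 4610.00 = 101.55 mm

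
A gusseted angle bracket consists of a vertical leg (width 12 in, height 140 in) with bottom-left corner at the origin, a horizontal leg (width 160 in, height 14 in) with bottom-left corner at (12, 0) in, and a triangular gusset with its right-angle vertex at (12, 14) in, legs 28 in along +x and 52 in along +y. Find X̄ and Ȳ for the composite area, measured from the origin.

X̄ = 49.85 in, Ȳ = 33.58 in

Part | A | x̄ᵢ | ȳᵢ | A·x̄ᵢ | A·ȳᵢ
vertical leg | 1680.00 | 6.00 | 70.00 | 10080.00 | 117600.00
horizontal leg | 2240.00 | 92.00 | 7.00 | 206080.00 | 15680.00
gusset | 728.00 | 21.33 | 31.33 | 15530.67 | 22810.67
Σ | 4648.00 |  |  | 231690.67 | 156090.67
X̄ = 231690.67 / 4648.00 = 49.85 in
Ȳ = 156090.67 / 4648.00 = 33.58 in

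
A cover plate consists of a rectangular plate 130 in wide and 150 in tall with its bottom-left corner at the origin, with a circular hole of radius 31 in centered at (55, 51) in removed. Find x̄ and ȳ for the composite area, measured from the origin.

Part | A | x̄ᵢ | ȳᵢ | A·x̄ᵢ | A·ȳᵢ
plate | 19500.00 | 65.00 | 75.00 | 1267500.00 | 1462500.00
hole | -3019.07 | 55.00 | 51.00 | -166048.88 | -153972.60
Σ | 16480.93 |  |  | 1101451.12 | 1308527.40
x̄ = 1101451.12 / 16480.93 = 66.83 in
ȳ = 1308527.40 / 16480.93 = 79.40 in

x̄ = 66.83 in, ȳ = 79.40 in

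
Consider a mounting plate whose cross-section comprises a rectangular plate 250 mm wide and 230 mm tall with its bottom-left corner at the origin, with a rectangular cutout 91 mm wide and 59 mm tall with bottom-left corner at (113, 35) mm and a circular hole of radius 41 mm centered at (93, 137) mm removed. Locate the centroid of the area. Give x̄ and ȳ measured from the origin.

x̄ = 124.77 mm, ȳ = 118.31 mm

Part | A | x̄ᵢ | ȳᵢ | A·x̄ᵢ | A·ȳᵢ
plate | 57500.00 | 125.00 | 115.00 | 7187500.00 | 6612500.00
hole 1 | -5369.00 | 158.50 | 64.50 | -850986.50 | -346300.50
hole 2 | -5281.02 | 93.00 | 137.00 | -491134.60 | -723499.36
Σ | 46849.98 |  |  | 5845378.90 | 5542700.14
x̄ = 5845378.90 / 46849.98 = 124.77 mm
ȳ = 5542700.14 / 46849.98 = 118.31 mm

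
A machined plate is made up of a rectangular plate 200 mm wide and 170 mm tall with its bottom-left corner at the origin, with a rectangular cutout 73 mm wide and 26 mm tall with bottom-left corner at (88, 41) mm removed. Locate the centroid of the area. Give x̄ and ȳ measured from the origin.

x̄ = 98.55 mm, ȳ = 86.83 mm

plate: A = 200 × 170 = 34000.00, centroid at (100.00, 85.00).
hole: A = −(73 × 26) = -1898.00, centroid at (124.50, 54.00).
ΣA = 32102.00 mm²
ΣAx̄ = (34000.00)(100.00) + (-1898.00)(124.50) = 3163699.00 mm³
ΣAȳ = (34000.00)(85.00) + (-1898.00)(54.00) = 2787508.00 mm³
x̄ = 3163699.00 / 32102.00 = 98.55 mm
ȳ = 2787508.00 / 32102.00 = 86.83 mm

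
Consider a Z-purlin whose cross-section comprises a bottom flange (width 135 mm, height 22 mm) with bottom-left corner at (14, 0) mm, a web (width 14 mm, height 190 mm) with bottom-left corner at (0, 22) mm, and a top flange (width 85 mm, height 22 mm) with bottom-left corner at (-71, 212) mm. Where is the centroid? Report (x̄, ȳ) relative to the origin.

x̄ = 27.65 mm, ȳ = 101.45 mm

Part | A | x̄ᵢ | ȳᵢ | A·x̄ᵢ | A·ȳᵢ
bottom flange | 2970.00 | 81.50 | 11.00 | 242055.00 | 32670.00
web | 2660.00 | 7.00 | 117.00 | 18620.00 | 311220.00
top flange | 1870.00 | -28.50 | 223.00 | -53295.00 | 417010.00
Σ | 7500.00 |  |  | 207380.00 | 760900.00
x̄ = 207380.00 / 7500.00 = 27.65 mm
ȳ = 760900.00 / 7500.00 = 101.45 mm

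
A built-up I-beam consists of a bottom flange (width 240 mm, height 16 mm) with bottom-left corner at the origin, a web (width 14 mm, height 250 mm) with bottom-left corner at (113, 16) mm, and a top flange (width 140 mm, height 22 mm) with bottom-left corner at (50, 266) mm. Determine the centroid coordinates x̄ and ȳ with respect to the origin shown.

bottom flange: A = 240 × 16 = 3840.00, centroid at (120.00, 8.00).
web: A = 14 × 250 = 3500.00, centroid at (120.00, 141.00).
top flange: A = 140 × 22 = 3080.00, centroid at (120.00, 277.00).
ΣA = 10420.00 mm²
ΣAx̄ = (3840.00)(120.00) + (3500.00)(120.00) + (3080.00)(120.00) = 1250400.00 mm³
ΣAȳ = (3840.00)(8.00) + (3500.00)(141.00) + (3080.00)(277.00) = 1377380.00 mm³
x̄ = 1250400.00 / 10420.00 = 120.00 mm
ȳ = 1377380.00 / 10420.00 = 132.19 mm

x̄ = 120.00 mm, ȳ = 132.19 mm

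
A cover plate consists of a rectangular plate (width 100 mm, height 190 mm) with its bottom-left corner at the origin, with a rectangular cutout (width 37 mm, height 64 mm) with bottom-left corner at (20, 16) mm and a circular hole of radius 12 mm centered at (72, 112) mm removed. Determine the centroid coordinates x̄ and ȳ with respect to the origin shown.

x̄ = 51.07 mm, ȳ = 101.40 mm

plate: A = 100 × 190 = 19000.00, centroid at (50.00, 95.00).
hole 1: A = −(37 × 64) = -2368.00, centroid at (38.50, 48.00).
hole 2: A = −π·12² = -452.39, centroid at (72.00, 112.00).
ΣA = 16179.61 mm², ΣAx̄ = 826259.97 mm³, ΣAȳ = 1640668.39 mm³.
x̄ = 826259.97/16179.61 = 51.07 mm; ȳ = 1640668.39/16179.61 = 101.40 mm.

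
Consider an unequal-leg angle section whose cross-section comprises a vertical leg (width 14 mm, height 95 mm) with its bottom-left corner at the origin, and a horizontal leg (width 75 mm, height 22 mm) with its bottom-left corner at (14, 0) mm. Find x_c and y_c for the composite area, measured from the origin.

vertical leg: A = 14 × 95 = 1330.00, centroid at (7.00, 47.50).
horizontal leg: A = 75 × 22 = 1650.00, centroid at (51.50, 11.00).
ΣA = 2980.00 mm²
ΣAx_c = (1330.00)(7.00) + (1650.00)(51.50) = 94285.00 mm³
ΣAy_c = (1330.00)(47.50) + (1650.00)(11.00) = 81325.00 mm³
x_c = 94285.00 / 2980.00 = 31.64 mm
y_c = 81325.00 / 2980.00 = 27.29 mm

x_c = 31.64 mm, y_c = 27.29 mm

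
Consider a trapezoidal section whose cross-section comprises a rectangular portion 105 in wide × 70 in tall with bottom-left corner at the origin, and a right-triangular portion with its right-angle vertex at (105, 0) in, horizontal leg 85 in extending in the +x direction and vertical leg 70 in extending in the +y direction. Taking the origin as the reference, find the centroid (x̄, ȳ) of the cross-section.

Part | A | x̄ᵢ | ȳᵢ | A·x̄ᵢ | A·ȳᵢ
rectangular portion | 7350.00 | 52.50 | 35.00 | 385875.00 | 257250.00
triangular portion | 2975.00 | 133.33 | 23.33 | 396666.67 | 69416.67
Σ | 10325.00 |  |  | 782541.67 | 326666.67
x̄ = 782541.67 / 10325.00 = 75.79 in
ȳ = 326666.67 / 10325.00 = 31.64 in

x̄ = 75.79 in, ȳ = 31.64 in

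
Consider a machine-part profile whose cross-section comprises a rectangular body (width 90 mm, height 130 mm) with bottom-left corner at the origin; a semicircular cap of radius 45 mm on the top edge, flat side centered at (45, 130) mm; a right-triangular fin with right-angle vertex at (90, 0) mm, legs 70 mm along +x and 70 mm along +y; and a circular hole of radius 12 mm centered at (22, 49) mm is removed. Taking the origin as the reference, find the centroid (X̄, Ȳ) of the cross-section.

rectangular body: A = 90 × 130 = 11700.00, centroid at (45.00, 65.00).
semicircular top: A = ½π·45² = 3180.86, centroid at (45.00, 149.10).
triangular fin: A = ½·70·70 = 2450.00, centroid at (113.33, 23.33).
hole: A = −π·12² = -452.39, centroid at (22.00, 49.00).
ΣA = 16878.47 mm², ΣAX̄ = 937352.92 mm³, ΣAȲ = 1269761.72 mm³.
X̄ = 937352.92/16878.47 = 55.54 mm; Ȳ = 1269761.72/16878.47 = 75.23 mm.

X̄ = 55.54 mm, Ȳ = 75.23 mm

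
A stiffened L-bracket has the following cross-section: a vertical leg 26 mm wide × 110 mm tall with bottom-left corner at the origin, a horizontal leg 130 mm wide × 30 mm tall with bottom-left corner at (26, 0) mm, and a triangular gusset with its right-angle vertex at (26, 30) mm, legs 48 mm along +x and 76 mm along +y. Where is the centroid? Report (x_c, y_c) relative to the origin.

Part | A | x̄ᵢ | ȳᵢ | A·x̄ᵢ | A·ȳᵢ
vertical leg | 2860.00 | 13.00 | 55.00 | 37180.00 | 157300.00
horizontal leg | 3900.00 | 91.00 | 15.00 | 354900.00 | 58500.00
gusset | 1824.00 | 42.00 | 55.33 | 76608.00 | 100928.00
Σ | 8584.00 |  |  | 468688.00 | 316728.00
x_c = 468688.00 / 8584.00 = 54.60 mm
y_c = 316728.00 / 8584.00 = 36.90 mm

x_c = 54.60 mm, y_c = 36.90 mm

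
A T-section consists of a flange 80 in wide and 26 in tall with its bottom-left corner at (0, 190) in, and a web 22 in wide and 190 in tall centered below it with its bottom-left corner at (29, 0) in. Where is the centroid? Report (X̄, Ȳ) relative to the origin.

Part | A | x̄ᵢ | ȳᵢ | A·x̄ᵢ | A·ȳᵢ
web | 4180.00 | 40.00 | 95.00 | 167200.00 | 397100.00
flange | 2080.00 | 40.00 | 203.00 | 83200.00 | 422240.00
Σ | 6260.00 |  |  | 250400.00 | 819340.00
X̄ = 250400.00 / 6260.00 = 40.00 in
Ȳ = 819340.00 / 6260.00 = 130.88 in

X̄ = 40.00 in, Ȳ = 130.88 in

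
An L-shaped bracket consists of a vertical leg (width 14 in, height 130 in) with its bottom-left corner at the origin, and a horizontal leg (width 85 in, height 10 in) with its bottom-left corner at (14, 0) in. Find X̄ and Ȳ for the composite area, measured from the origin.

X̄ = 22.76 in, Ȳ = 45.90 in

vertical leg: A = 14 × 130 = 1820.00, centroid at (7.00, 65.00).
horizontal leg: A = 85 × 10 = 850.00, centroid at (56.50, 5.00).
ΣA = 2670.00 in²
ΣAX̄ = (1820.00)(7.00) + (850.00)(56.50) = 60765.00 in³
ΣAȲ = (1820.00)(65.00) + (850.00)(5.00) = 122550.00 in³
X̄ = 60765.00 / 2670.00 = 22.76 in
Ȳ = 122550.00 / 2670.00 = 45.90 in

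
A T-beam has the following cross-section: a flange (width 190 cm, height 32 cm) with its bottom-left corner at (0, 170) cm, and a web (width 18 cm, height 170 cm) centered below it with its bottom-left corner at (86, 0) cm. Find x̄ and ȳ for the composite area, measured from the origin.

x̄ = 95.00 cm, ȳ = 152.19 cm

web: A = 18 × 170 = 3060.00, centroid at (95.00, 85.00).
flange: A = 190 × 32 = 6080.00, centroid at (95.00, 186.00).
ΣA = 9140.00 cm², ΣAx̄ = 868300.00 cm³, ΣAȳ = 1390980.00 cm³.
x̄ = 868300.00/9140.00 = 95.00 cm; ȳ = 1390980.00/9140.00 = 152.19 cm.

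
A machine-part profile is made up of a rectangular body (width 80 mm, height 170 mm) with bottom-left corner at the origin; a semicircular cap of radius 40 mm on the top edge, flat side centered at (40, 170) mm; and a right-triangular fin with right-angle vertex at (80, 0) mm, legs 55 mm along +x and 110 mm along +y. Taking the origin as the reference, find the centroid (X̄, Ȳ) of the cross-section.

X̄ = 49.22 mm, Ȳ = 90.75 mm

rectangular body: A = 80 × 170 = 13600.00, centroid at (40.00, 85.00).
semicircular top: A = ½π·40² = 2513.27, centroid at (40.00, 186.98).
triangular fin: A = ½·55·110 = 3025.00, centroid at (98.33, 36.67).
ΣA = 19138.27 mm²
ΣAX̄ = (13600.00)(40.00) + (2513.27)(40.00) + (3025.00)(98.33) = 941989.30 mm³
ΣAȲ = (13600.00)(85.00) + (2513.27)(186.98) + (3025.00)(36.67) = 1736839.93 mm³
X̄ = 941989.30 / 19138.27 = 49.22 mm
Ȳ = 1736839.93 / 19138.27 = 90.75 mm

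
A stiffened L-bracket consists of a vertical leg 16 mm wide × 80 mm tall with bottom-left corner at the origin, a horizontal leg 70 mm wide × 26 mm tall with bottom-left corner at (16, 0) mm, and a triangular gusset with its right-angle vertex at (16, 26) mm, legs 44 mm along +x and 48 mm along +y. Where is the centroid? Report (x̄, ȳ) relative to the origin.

vertical leg: A = 16 × 80 = 1280.00, centroid at (8.00, 40.00).
horizontal leg: A = 70 × 26 = 1820.00, centroid at (51.00, 13.00).
gusset: A = ½·44·48 = 1056.00, centroid at (30.67, 42.00).
ΣA = 4156.00 mm², ΣAx̄ = 135444.00 mm³, ΣAȳ = 119212.00 mm³.
x̄ = 135444.00/4156.00 = 32.59 mm; ȳ = 119212.00/4156.00 = 28.68 mm.

x̄ = 32.59 mm, ȳ = 28.68 mm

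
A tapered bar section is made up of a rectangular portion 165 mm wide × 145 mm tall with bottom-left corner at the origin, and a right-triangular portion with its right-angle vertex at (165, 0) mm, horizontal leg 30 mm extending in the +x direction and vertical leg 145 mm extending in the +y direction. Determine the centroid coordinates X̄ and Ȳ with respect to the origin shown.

X̄ = 90.21 mm, Ȳ = 70.49 mm

Part | A | x̄ᵢ | ȳᵢ | A·x̄ᵢ | A·ȳᵢ
rectangular portion | 23925.00 | 82.50 | 72.50 | 1973812.50 | 1734562.50
triangular portion | 2175.00 | 175.00 | 48.33 | 380625.00 | 105125.00
Σ | 26100.00 |  |  | 2354437.50 | 1839687.50
X̄ = 2354437.50 / 26100.00 = 90.21 mm
Ȳ = 1839687.50 / 26100.00 = 70.49 mm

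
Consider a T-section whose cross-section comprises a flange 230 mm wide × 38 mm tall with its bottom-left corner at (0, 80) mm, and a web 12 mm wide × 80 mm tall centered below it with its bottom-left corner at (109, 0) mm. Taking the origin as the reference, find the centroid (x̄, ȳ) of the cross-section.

x̄ = 115.00 mm, ȳ = 93.16 mm

web: A = 12 × 80 = 960.00, centroid at (115.00, 40.00).
flange: A = 230 × 38 = 8740.00, centroid at (115.00, 99.00).
ΣA = 9700.00 mm², ΣAx̄ = 1115500.00 mm³, ΣAȳ = 903660.00 mm³.
x̄ = 1115500.00/9700.00 = 115.00 mm; ȳ = 903660.00/9700.00 = 93.16 mm.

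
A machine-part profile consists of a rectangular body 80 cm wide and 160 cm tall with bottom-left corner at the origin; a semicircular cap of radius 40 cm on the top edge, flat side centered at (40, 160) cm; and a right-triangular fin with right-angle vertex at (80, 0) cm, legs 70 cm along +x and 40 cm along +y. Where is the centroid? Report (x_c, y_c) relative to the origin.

rectangular body: A = 80 × 160 = 12800.00, centroid at (40.00, 80.00).
semicircular top: A = ½π·40² = 2513.27, centroid at (40.00, 176.98).
triangular fin: A = ½·70·40 = 1400.00, centroid at (103.33, 13.33).
ΣA = 16713.27 cm², ΣAx_c = 757197.63 cm³, ΣAy_c = 1487457.19 cm³.
x_c = 757197.63/16713.27 = 45.31 cm; y_c = 1487457.19/16713.27 = 89.00 cm.

x_c = 45.31 cm, y_c = 89.00 cm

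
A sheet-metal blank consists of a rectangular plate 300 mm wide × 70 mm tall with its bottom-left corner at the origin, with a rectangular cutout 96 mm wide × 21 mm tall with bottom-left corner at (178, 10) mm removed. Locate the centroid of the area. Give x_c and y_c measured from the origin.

plate: A = 300 × 70 = 21000.00, centroid at (150.00, 35.00).
hole: A = −(96 × 21) = -2016.00, centroid at (226.00, 20.50).
ΣA = 18984.00 mm², ΣAx_c = 2694384.00 mm³, ΣAy_c = 693672.00 mm³.
x_c = 2694384.00/18984.00 = 141.93 mm; y_c = 693672.00/18984.00 = 36.54 mm.

x_c = 141.93 mm, y_c = 36.54 mm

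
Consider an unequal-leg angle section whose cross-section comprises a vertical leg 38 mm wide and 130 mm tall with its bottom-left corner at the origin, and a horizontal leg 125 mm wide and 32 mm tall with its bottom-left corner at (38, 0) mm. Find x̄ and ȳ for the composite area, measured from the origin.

x̄ = 55.47 mm, ȳ = 43.08 mm

vertical leg: A = 38 × 130 = 4940.00, centroid at (19.00, 65.00).
horizontal leg: A = 125 × 32 = 4000.00, centroid at (100.50, 16.00).
ΣA = 8940.00 mm², ΣAx̄ = 495860.00 mm³, ΣAȳ = 385100.00 mm³.
x̄ = 495860.00/8940.00 = 55.47 mm; ȳ = 385100.00/8940.00 = 43.08 mm.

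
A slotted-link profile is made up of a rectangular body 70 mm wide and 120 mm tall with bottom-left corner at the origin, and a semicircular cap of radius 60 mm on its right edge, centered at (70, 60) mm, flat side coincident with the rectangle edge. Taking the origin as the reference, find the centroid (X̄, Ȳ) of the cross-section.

X̄ = 59.33 mm, Ȳ = 60.00 mm

Part | A | x̄ᵢ | ȳᵢ | A·x̄ᵢ | A·ȳᵢ
rectangular body | 8400.00 | 35.00 | 60.00 | 294000.00 | 504000.00
semicircular end | 5654.87 | 95.46 | 60.00 | 539840.67 | 339292.01
Σ | 14054.87 |  |  | 833840.67 | 843292.01
X̄ = 833840.67 / 14054.87 = 59.33 mm
Ȳ = 843292.01 / 14054.87 = 60.00 mm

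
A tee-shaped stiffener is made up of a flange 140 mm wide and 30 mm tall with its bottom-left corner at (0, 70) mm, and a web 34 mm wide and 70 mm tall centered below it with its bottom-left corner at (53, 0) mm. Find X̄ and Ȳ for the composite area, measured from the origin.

X̄ = 70.00 mm, Ȳ = 66.91 mm

web: A = 34 × 70 = 2380.00, centroid at (70.00, 35.00).
flange: A = 140 × 30 = 4200.00, centroid at (70.00, 85.00).
ΣA = 6580.00 mm²
ΣAX̄ = (2380.00)(70.00) + (4200.00)(70.00) = 460600.00 mm³
ΣAȲ = (2380.00)(35.00) + (4200.00)(85.00) = 440300.00 mm³
X̄ = 460600.00 / 6580.00 = 70.00 mm
Ȳ = 440300.00 / 6580.00 = 66.91 mm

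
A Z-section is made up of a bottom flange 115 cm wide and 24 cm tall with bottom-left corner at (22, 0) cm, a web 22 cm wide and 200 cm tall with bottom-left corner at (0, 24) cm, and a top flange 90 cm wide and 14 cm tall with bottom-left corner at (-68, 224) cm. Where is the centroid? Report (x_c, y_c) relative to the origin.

Part | A | x̄ᵢ | ȳᵢ | A·x̄ᵢ | A·ȳᵢ
bottom flange | 2760.00 | 79.50 | 12.00 | 219420.00 | 33120.00
web | 4400.00 | 11.00 | 124.00 | 48400.00 | 545600.00
top flange | 1260.00 | -23.00 | 231.00 | -28980.00 | 291060.00
Σ | 8420.00 |  |  | 238840.00 | 869780.00
x_c = 238840.00 / 8420.00 = 28.37 cm
y_c = 869780.00 / 8420.00 = 103.30 cm

x_c = 28.37 cm, y_c = 103.30 cm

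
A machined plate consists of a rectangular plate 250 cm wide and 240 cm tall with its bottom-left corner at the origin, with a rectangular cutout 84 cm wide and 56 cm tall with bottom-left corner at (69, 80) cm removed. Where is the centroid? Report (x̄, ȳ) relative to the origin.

x̄ = 126.19 cm, ȳ = 121.02 cm

plate: A = 250 × 240 = 60000.00, centroid at (125.00, 120.00).
hole: A = −(84 × 56) = -4704.00, centroid at (111.00, 108.00).
ΣA = 55296.00 cm²
ΣAx̄ = (60000.00)(125.00) + (-4704.00)(111.00) = 6977856.00 cm³
ΣAȳ = (60000.00)(120.00) + (-4704.00)(108.00) = 6691968.00 cm³
x̄ = 6977856.00 / 55296.00 = 126.19 cm
ȳ = 6691968.00 / 55296.00 = 121.02 cm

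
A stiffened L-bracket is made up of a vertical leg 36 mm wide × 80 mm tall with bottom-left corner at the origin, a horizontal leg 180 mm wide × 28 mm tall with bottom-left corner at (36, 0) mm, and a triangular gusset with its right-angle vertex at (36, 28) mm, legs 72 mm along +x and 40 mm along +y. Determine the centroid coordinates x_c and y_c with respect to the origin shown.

x_c = 82.62 mm, y_c = 26.21 mm

Part | A | x̄ᵢ | ȳᵢ | A·x̄ᵢ | A·ȳᵢ
vertical leg | 2880.00 | 18.00 | 40.00 | 51840.00 | 115200.00
horizontal leg | 5040.00 | 126.00 | 14.00 | 635040.00 | 70560.00
gusset | 1440.00 | 60.00 | 41.33 | 86400.00 | 59520.00
Σ | 9360.00 |  |  | 773280.00 | 245280.00
x_c = 773280.00 / 9360.00 = 82.62 mm
y_c = 245280.00 / 9360.00 = 26.21 mm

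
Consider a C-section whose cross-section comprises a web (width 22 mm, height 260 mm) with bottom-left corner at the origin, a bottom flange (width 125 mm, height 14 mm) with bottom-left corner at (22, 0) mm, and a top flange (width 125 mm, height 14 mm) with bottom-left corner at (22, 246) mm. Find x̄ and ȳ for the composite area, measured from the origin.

x̄ = 38.90 mm, ȳ = 130.00 mm

web: A = 22 × 260 = 5720.00, centroid at (11.00, 130.00).
bottom flange: A = 125 × 14 = 1750.00, centroid at (84.50, 7.00).
top flange: A = 125 × 14 = 1750.00, centroid at (84.50, 253.00).
ΣA = 9220.00 mm², ΣAx̄ = 358670.00 mm³, ΣAȳ = 1198600.00 mm³.
x̄ = 358670.00/9220.00 = 38.90 mm; ȳ = 1198600.00/9220.00 = 130.00 mm.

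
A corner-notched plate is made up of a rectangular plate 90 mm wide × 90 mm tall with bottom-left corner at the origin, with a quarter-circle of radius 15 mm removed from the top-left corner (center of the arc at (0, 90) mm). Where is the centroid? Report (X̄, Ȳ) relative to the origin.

X̄ = 45.86 mm, Ȳ = 44.14 mm

plate: A = 90 × 90 = 8100.00, centroid at (45.00, 45.00).
removed quarter-circle: A = −¼π·15² = -176.71, centroid at (6.37, 83.63).
ΣA = 7923.29 mm², ΣAX̄ = 363375.00 mm³, ΣAȲ = 349720.69 mm³.
X̄ = 363375.00/7923.29 = 45.86 mm; Ȳ = 349720.69/7923.29 = 44.14 mm.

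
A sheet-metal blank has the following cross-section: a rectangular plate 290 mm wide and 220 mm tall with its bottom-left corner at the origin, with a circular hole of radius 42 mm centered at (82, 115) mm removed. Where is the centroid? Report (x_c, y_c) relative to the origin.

Part | A | x̄ᵢ | ȳᵢ | A·x̄ᵢ | A·ȳᵢ
plate | 63800.00 | 145.00 | 110.00 | 9251000.00 | 7018000.00
hole | -5541.77 | 82.00 | 115.00 | -454425.09 | -637303.49
Σ | 58258.23 |  |  | 8796574.91 | 6380696.51
x_c = 8796574.91 / 58258.23 = 150.99 mm
y_c = 6380696.51 / 58258.23 = 109.52 mm

x_c = 150.99 mm, y_c = 109.52 mm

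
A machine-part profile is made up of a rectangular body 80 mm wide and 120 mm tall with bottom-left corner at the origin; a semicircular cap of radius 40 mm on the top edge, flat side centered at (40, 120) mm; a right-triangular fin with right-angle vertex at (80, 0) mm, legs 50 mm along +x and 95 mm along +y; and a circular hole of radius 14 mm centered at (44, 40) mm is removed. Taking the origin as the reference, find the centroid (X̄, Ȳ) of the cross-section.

Part | A | x̄ᵢ | ȳᵢ | A·x̄ᵢ | A·ȳᵢ
rectangular body | 9600.00 | 40.00 | 60.00 | 384000.00 | 576000.00
semicircular top | 2513.27 | 40.00 | 136.98 | 100530.96 | 344259.56
triangular fin | 2375.00 | 96.67 | 31.67 | 229583.33 | 75208.33
hole | -615.75 | 44.00 | 40.00 | -27093.10 | -24630.09
Σ | 13872.52 |  |  | 687021.20 | 970837.81
X̄ = 687021.20 / 13872.52 = 49.52 mm
Ȳ = 970837.81 / 13872.52 = 69.98 mm

X̄ = 49.52 mm, Ȳ = 69.98 mm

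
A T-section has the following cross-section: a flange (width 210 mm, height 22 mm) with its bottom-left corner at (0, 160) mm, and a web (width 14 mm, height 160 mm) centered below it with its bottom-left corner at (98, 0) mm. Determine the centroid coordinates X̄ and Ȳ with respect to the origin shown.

Part | A | x̄ᵢ | ȳᵢ | A·x̄ᵢ | A·ȳᵢ
web | 2240.00 | 105.00 | 80.00 | 235200.00 | 179200.00
flange | 4620.00 | 105.00 | 171.00 | 485100.00 | 790020.00
Σ | 6860.00 |  |  | 720300.00 | 969220.00
X̄ = 720300.00 / 6860.00 = 105.00 mm
Ȳ = 969220.00 / 6860.00 = 141.29 mm

X̄ = 105.00 mm, Ȳ = 141.29 mm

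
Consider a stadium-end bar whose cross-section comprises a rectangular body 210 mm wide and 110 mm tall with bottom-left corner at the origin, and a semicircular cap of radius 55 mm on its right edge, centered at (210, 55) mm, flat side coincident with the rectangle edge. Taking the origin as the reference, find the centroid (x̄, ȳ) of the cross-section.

rectangular body: A = 210 × 110 = 23100.00, centroid at (105.00, 55.00).
semicircular end: A = ½π·55² = 4751.66, centroid at (233.34, 55.00).
ΣA = 27851.66 mm², ΣAx̄ = 3534265.03 mm³, ΣAȳ = 1531841.24 mm³.
x̄ = 3534265.03/27851.66 = 126.90 mm; ȳ = 1531841.24/27851.66 = 55.00 mm.

x̄ = 126.90 mm, ȳ = 55.00 mm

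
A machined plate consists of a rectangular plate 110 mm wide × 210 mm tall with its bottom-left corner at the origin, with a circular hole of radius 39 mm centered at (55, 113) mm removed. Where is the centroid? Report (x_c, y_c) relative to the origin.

plate: A = 110 × 210 = 23100.00, centroid at (55.00, 105.00).
hole: A = −π·39² = -4778.36, centroid at (55.00, 113.00).
ΣA = 18321.64 mm²
ΣAx_c = (23100.00)(55.00) + (-4778.36)(55.00) = 1007690.07 mm³
ΣAy_c = (23100.00)(105.00) + (-4778.36)(113.00) = 1885545.05 mm³
x_c = 1007690.07 / 18321.64 = 55.00 mm
y_c = 1885545.05 / 18321.64 = 102.91 mm

x_c = 55.00 mm, y_c = 102.91 mm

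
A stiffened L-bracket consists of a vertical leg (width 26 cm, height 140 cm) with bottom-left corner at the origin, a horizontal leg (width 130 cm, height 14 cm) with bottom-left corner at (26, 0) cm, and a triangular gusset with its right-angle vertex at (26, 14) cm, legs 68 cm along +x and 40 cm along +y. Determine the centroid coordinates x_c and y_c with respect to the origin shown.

vertical leg: A = 26 × 140 = 3640.00, centroid at (13.00, 70.00).
horizontal leg: A = 130 × 14 = 1820.00, centroid at (91.00, 7.00).
gusset: A = ½·68·40 = 1360.00, centroid at (48.67, 27.33).
ΣA = 6820.00 cm², ΣAx_c = 279126.67 cm³, ΣAy_c = 304713.33 cm³.
x_c = 279126.67/6820.00 = 40.93 cm; y_c = 304713.33/6820.00 = 44.68 cm.

x_c = 40.93 cm, y_c = 44.68 cm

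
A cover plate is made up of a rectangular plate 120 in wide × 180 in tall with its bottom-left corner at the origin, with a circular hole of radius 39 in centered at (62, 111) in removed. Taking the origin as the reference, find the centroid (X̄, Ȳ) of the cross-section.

X̄ = 59.43 in, Ȳ = 84.03 in

plate: A = 120 × 180 = 21600.00, centroid at (60.00, 90.00).
hole: A = −π·39² = -4778.36, centroid at (62.00, 111.00).
ΣA = 16821.64 in²
ΣAX̄ = (21600.00)(60.00) + (-4778.36)(62.00) = 999741.53 in³
ΣAȲ = (21600.00)(90.00) + (-4778.36)(111.00) = 1413601.77 in³
X̄ = 999741.53 / 16821.64 = 59.43 in
Ȳ = 1413601.77 / 16821.64 = 84.03 in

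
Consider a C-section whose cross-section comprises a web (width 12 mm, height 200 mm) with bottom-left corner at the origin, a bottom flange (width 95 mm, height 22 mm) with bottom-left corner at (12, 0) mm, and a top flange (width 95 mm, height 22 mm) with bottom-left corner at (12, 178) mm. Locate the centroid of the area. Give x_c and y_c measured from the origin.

web: A = 12 × 200 = 2400.00, centroid at (6.00, 100.00).
bottom flange: A = 95 × 22 = 2090.00, centroid at (59.50, 11.00).
top flange: A = 95 × 22 = 2090.00, centroid at (59.50, 189.00).
ΣA = 6580.00 mm², ΣAx_c = 263110.00 mm³, ΣAy_c = 658000.00 mm³.
x_c = 263110.00/6580.00 = 39.99 mm; y_c = 658000.00/6580.00 = 100.00 mm.

x_c = 39.99 mm, y_c = 100.00 mm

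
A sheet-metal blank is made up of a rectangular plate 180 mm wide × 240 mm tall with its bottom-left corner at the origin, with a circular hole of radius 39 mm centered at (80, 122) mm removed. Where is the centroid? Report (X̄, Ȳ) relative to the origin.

X̄ = 91.24 mm, Ȳ = 119.75 mm

plate: A = 180 × 240 = 43200.00, centroid at (90.00, 120.00).
hole: A = −π·39² = -4778.36, centroid at (80.00, 122.00).
ΣA = 38421.64 mm²
ΣAX̄ = (43200.00)(90.00) + (-4778.36)(80.00) = 3505731.01 mm³
ΣAȲ = (43200.00)(120.00) + (-4778.36)(122.00) = 4601039.78 mm³
X̄ = 3505731.01 / 38421.64 = 91.24 mm
Ȳ = 4601039.78 / 38421.64 = 119.75 mm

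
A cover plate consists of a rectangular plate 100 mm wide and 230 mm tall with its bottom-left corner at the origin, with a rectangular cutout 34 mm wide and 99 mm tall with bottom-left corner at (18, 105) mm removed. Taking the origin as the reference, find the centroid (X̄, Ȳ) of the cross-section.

X̄ = 52.57 mm, Ȳ = 108.23 mm

plate: A = 100 × 230 = 23000.00, centroid at (50.00, 115.00).
hole: A = −(34 × 99) = -3366.00, centroid at (35.00, 154.50).
ΣA = 19634.00 mm²
ΣAX̄ = (23000.00)(50.00) + (-3366.00)(35.00) = 1032190.00 mm³
ΣAȲ = (23000.00)(115.00) + (-3366.00)(154.50) = 2124953.00 mm³
X̄ = 1032190.00 / 19634.00 = 52.57 mm
Ȳ = 2124953.00 / 19634.00 = 108.23 mm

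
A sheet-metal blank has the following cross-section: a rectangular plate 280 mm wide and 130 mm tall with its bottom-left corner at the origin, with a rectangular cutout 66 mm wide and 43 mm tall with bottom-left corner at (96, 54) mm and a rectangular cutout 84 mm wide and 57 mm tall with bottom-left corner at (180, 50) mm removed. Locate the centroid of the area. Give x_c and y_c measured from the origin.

x_c = 127.44 mm, y_c = 61.72 mm

plate: A = 280 × 130 = 36400.00, centroid at (140.00, 65.00).
hole 1: A = −(66 × 43) = -2838.00, centroid at (129.00, 75.50).
hole 2: A = −(84 × 57) = -4788.00, centroid at (222.00, 78.50).
ΣA = 28774.00 mm², ΣAx_c = 3666962.00 mm³, ΣAy_c = 1775873.00 mm³.
x_c = 3666962.00/28774.00 = 127.44 mm; y_c = 1775873.00/28774.00 = 61.72 mm.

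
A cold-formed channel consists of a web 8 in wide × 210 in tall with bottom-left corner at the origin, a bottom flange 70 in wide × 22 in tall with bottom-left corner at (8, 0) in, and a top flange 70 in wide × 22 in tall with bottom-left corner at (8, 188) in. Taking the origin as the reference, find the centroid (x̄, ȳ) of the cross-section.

x̄ = 29.24 in, ȳ = 105.00 in

Part | A | x̄ᵢ | ȳᵢ | A·x̄ᵢ | A·ȳᵢ
web | 1680.00 | 4.00 | 105.00 | 6720.00 | 176400.00
bottom flange | 1540.00 | 43.00 | 11.00 | 66220.00 | 16940.00
top flange | 1540.00 | 43.00 | 199.00 | 66220.00 | 306460.00
Σ | 4760.00 |  |  | 139160.00 | 499800.00
x̄ = 139160.00 / 4760.00 = 29.24 in
ȳ = 499800.00 / 4760.00 = 105.00 in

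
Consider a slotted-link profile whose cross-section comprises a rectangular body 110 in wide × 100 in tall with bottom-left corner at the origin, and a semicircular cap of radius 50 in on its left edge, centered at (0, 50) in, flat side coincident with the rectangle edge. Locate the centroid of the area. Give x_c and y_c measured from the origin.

x_c = 34.95 in, y_c = 50.00 in

rectangular body: A = 110 × 100 = 11000.00, centroid at (55.00, 50.00).
semicircular end: A = ½π·50² = 3926.99, centroid at (-21.22, 50.00).
ΣA = 14926.99 in², ΣAx_c = 521666.67 in³, ΣAy_c = 746349.54 in³.
x_c = 521666.67/14926.99 = 34.95 in; y_c = 746349.54/14926.99 = 50.00 in.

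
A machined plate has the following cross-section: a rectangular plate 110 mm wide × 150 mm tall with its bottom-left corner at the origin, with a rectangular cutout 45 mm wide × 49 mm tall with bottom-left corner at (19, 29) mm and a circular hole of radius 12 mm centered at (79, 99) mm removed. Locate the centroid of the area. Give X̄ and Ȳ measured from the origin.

X̄ = 56.37 mm, Ȳ = 77.64 mm

Part | A | x̄ᵢ | ȳᵢ | A·x̄ᵢ | A·ȳᵢ
plate | 16500.00 | 55.00 | 75.00 | 907500.00 | 1237500.00
hole 1 | -2205.00 | 41.50 | 53.50 | -91507.50 | -117967.50
hole 2 | -452.39 | 79.00 | 99.00 | -35738.76 | -44786.54
Σ | 13842.61 |  |  | 780253.74 | 1074745.96
X̄ = 780253.74 / 13842.61 = 56.37 mm
Ȳ = 1074745.96 / 13842.61 = 77.64 mm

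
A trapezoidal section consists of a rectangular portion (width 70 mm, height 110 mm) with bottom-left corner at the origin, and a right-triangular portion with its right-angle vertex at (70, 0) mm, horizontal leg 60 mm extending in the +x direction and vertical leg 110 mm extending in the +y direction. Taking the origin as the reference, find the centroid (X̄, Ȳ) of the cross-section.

rectangular portion: A = 70 × 110 = 7700.00, centroid at (35.00, 55.00).
triangular portion: A = ½·60·110 = 3300.00, centroid at (90.00, 36.67).
ΣA = 11000.00 mm², ΣAX̄ = 566500.00 mm³, ΣAȲ = 544500.00 mm³.
X̄ = 566500.00/11000.00 = 51.50 mm; Ȳ = 544500.00/11000.00 = 49.50 mm.

X̄ = 51.50 mm, Ȳ = 49.50 mm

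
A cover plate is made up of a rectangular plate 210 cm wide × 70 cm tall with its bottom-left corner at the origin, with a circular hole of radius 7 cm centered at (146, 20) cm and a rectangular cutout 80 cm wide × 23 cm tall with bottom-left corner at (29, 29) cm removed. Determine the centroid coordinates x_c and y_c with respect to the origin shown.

x_c = 109.72 cm, y_c = 34.39 cm

plate: A = 210 × 70 = 14700.00, centroid at (105.00, 35.00).
hole 1: A = −π·7² = -153.94, centroid at (146.00, 20.00).
hole 2: A = −(80 × 23) = -1840.00, centroid at (69.00, 40.50).
ΣA = 12706.06 cm², ΣAx_c = 1394065.05 cm³, ΣAy_c = 436901.24 cm³.
x_c = 1394065.05/12706.06 = 109.72 cm; y_c = 436901.24/12706.06 = 34.39 cm.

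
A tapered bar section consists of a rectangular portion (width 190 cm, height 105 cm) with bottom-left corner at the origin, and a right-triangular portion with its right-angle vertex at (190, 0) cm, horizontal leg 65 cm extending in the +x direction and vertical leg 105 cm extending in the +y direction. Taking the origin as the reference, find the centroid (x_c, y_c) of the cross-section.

rectangular portion: A = 190 × 105 = 19950.00, centroid at (95.00, 52.50).
triangular portion: A = ½·65·105 = 3412.50, centroid at (211.67, 35.00).
ΣA = 23362.50 cm², ΣAx_c = 2617562.50 cm³, ΣAy_c = 1166812.50 cm³.
x_c = 2617562.50/23362.50 = 112.04 cm; y_c = 1166812.50/23362.50 = 49.94 cm.

x_c = 112.04 cm, y_c = 49.94 cm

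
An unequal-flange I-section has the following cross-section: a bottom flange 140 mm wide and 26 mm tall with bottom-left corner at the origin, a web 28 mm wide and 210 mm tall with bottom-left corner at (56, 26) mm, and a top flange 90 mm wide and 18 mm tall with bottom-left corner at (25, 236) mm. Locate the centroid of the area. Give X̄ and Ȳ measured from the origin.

bottom flange: A = 140 × 26 = 3640.00, centroid at (70.00, 13.00).
web: A = 28 × 210 = 5880.00, centroid at (70.00, 131.00).
top flange: A = 90 × 18 = 1620.00, centroid at (70.00, 245.00).
ΣA = 11140.00 mm², ΣAX̄ = 779800.00 mm³, ΣAȲ = 1214500.00 mm³.
X̄ = 779800.00/11140.00 = 70.00 mm; Ȳ = 1214500.00/11140.00 = 109.02 mm.

X̄ = 70.00 mm, Ȳ = 109.02 mm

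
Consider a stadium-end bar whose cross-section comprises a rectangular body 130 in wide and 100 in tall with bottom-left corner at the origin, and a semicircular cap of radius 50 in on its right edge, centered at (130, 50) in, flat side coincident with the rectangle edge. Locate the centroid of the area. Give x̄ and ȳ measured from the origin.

Part | A | x̄ᵢ | ȳᵢ | A·x̄ᵢ | A·ȳᵢ
rectangular body | 13000.00 | 65.00 | 50.00 | 845000.00 | 650000.00
semicircular end | 3926.99 | 151.22 | 50.00 | 593842.14 | 196349.54
Σ | 16926.99 |  |  | 1438842.14 | 846349.54
x̄ = 1438842.14 / 16926.99 = 85.00 in
ȳ = 846349.54 / 16926.99 = 50.00 in

x̄ = 85.00 in, ȳ = 50.00 in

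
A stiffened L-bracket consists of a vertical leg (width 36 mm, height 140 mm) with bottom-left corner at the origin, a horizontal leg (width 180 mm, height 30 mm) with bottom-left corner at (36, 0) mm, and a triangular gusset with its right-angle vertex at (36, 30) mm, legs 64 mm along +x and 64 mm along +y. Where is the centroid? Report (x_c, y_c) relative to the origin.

x_c = 71.15 mm, y_c = 43.16 mm

vertical leg: A = 36 × 140 = 5040.00, centroid at (18.00, 70.00).
horizontal leg: A = 180 × 30 = 5400.00, centroid at (126.00, 15.00).
gusset: A = ½·64·64 = 2048.00, centroid at (57.33, 51.33).
ΣA = 12488.00 mm², ΣAx_c = 888538.67 mm³, ΣAy_c = 538930.67 mm³.
x_c = 888538.67/12488.00 = 71.15 mm; y_c = 538930.67/12488.00 = 43.16 mm.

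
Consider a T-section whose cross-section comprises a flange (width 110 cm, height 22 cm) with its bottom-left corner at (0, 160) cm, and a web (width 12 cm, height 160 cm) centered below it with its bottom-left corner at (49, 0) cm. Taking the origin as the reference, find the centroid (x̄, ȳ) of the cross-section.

x̄ = 55.00 cm, ȳ = 130.74 cm

web: A = 12 × 160 = 1920.00, centroid at (55.00, 80.00).
flange: A = 110 × 22 = 2420.00, centroid at (55.00, 171.00).
ΣA = 4340.00 cm², ΣAx̄ = 238700.00 cm³, ΣAȳ = 567420.00 cm³.
x̄ = 238700.00/4340.00 = 55.00 cm; ȳ = 567420.00/4340.00 = 130.74 cm.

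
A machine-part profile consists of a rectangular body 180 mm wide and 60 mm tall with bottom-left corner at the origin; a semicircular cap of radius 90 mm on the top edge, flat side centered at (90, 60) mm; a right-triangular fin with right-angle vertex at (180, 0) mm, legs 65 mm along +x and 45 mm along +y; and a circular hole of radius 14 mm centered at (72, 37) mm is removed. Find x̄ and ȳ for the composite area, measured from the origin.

Part | A | x̄ᵢ | ȳᵢ | A·x̄ᵢ | A·ȳᵢ
rectangular body | 10800.00 | 90.00 | 30.00 | 972000.00 | 324000.00
semicircular top | 12723.45 | 90.00 | 98.20 | 1145110.52 | 1249407.01
triangular fin | 1462.50 | 201.67 | 15.00 | 294937.50 | 21937.50
hole | -615.75 | 72.00 | 37.00 | -44334.16 | -22782.83
Σ | 24370.20 |  |  | 2367713.87 | 1572561.68
x̄ = 2367713.87 / 24370.20 = 97.16 mm
ȳ = 1572561.68 / 24370.20 = 64.53 mm

x̄ = 97.16 mm, ȳ = 64.53 mm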